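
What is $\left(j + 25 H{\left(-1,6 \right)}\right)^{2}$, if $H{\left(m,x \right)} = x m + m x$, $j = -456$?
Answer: $571536$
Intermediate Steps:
$H{\left(m,x \right)} = 2 m x$ ($H{\left(m,x \right)} = m x + m x = 2 m x$)
$\left(j + 25 H{\left(-1,6 \right)}\right)^{2} = \left(-456 + 25 \cdot 2 \left(-1\right) 6\right)^{2} = \left(-456 + 25 \left(-12\right)\right)^{2} = \left(-456 - 300\right)^{2} = \left(-756\right)^{2} = 571536$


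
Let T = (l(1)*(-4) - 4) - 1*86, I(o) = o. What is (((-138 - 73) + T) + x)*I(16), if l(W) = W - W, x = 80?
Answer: -3536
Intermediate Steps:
l(W) = 0
T = -90 (T = (0*(-4) - 4) - 1*86 = (0 - 4) - 86 = -4 - 86 = -90)
(((-138 - 73) + T) + x)*I(16) = (((-138 - 73) - 90) + 80)*16 = ((-211 - 90) + 80)*16 = (-301 + 80)*16 = -221*16 = -3536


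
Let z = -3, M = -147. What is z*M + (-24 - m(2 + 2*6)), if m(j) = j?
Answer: 403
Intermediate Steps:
z*M + (-24 - m(2 + 2*6)) = -3*(-147) + (-24 - (2 + 2*6)) = 441 + (-24 - (2 + 12)) = 441 + (-24 - 1*14) = 441 + (-24 - 14) = 441 - 38 = 403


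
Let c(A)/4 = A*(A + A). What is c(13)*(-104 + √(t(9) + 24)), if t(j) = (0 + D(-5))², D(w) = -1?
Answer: -133848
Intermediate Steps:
t(j) = 1 (t(j) = (0 - 1)² = (-1)² = 1)
c(A) = 8*A² (c(A) = 4*(A*(A + A)) = 4*(A*(2*A)) = 4*(2*A²) = 8*A²)
c(13)*(-104 + √(t(9) + 24)) = (8*13²)*(-104 + √(1 + 24)) = (8*169)*(-104 + √25) = 1352*(-104 + 5) = 1352*(-99) = -133848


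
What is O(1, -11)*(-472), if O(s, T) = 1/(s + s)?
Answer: -236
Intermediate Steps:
O(s, T) = 1/(2*s)
O(1, -11)*(-472) = ((½)/1)*(-472) = ((½)*1)*(-472) = (½)*(-472) = -236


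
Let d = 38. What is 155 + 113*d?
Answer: 4449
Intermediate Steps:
155 + 113*d = 155 + 113*38 = 155 + 4294 = 4449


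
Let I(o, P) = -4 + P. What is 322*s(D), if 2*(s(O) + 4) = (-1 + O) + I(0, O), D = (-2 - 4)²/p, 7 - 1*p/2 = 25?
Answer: -2415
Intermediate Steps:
p = -36 (p = 14 - 2*25 = 14 - 50 = -36)
D = -1 (D = (-2 - 4)²/(-36) = (-6)²*(-1/36) = 36*(-1/36) = -1)
s(O) = -13/2 + O (s(O) = -4 + ((-1 + O) + (-4 + O))/2 = -4 + (-5 + 2*O)/2 = -4 + (-5/2 + O) = -13/2 + O)
322*s(D) = 322*(-13/2 - 1) = 322*(-15/2) = -2415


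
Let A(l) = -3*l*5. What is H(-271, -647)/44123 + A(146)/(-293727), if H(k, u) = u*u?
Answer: 41017798371/4320038807 ≈ 9.4948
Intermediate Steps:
H(k, u) = u²
A(l) = -15*l
H(-271, -647)/44123 + A(146)/(-293727) = (-647)²/44123 - 15*146/(-293727) = 418609*(1/44123) - 2190*(-1/293727) = 418609/44123 + 730/97909 = 41017798371/4320038807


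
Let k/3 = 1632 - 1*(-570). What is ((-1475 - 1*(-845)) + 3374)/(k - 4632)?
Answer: 196/141 ≈ 1.3901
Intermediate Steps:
k = 6606 (k = 3*(1632 - 1*(-570)) = 3*(1632 + 570) = 3*2202 = 6606)
((-1475 - 1*(-845)) + 3374)/(k - 4632) = ((-1475 - 1*(-845)) + 3374)/(6606 - 4632) = ((-1475 + 845) + 3374)/1974 = (-630 + 3374)*(1/1974) = 2744*(1/1974) = 196/141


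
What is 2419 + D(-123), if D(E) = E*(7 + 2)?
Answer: 1312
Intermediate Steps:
D(E) = 9*E (D(E) = E*9 = 9*E)
2419 + D(-123) = 2419 + 9*(-123) = 2419 - 1107 = 1312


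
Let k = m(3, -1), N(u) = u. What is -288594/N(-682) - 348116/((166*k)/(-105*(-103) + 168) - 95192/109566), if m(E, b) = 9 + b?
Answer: 5957424643833846/12787359167 ≈ 4.6588e+5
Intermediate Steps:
k = 8 (k = 9 - 1 = 8)
-288594/N(-682) - 348116/((166*k)/(-105*(-103) + 168) - 95192/109566) = -288594/(-682) - 348116/((166*8)/(-105*(-103) + 168) - 95192/109566) = -288594*(-1/682) - 348116/(1328/(10815 + 168) - 95192*1/109566) = 144297/341 - 348116/(1328/10983 - 47596/54783) = 144297/341 - 348116/(-149998348/200560563) = 144297/341 - 348116*(-200560563/149998348) = 144297/341 + 17454585237327/37499587 = 5957424643833846/12787359167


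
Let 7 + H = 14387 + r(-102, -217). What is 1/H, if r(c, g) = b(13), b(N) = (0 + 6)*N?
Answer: 1/14458 ≈ 6.9166e-5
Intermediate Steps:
b(N) = 6*N
r(c, g) = 78 (r(c, g) = 6*13 = 78)
H = 14458 (H = -7 + (14387 + 78) = -7 + 14465 = 14458)
1/H = 1/14458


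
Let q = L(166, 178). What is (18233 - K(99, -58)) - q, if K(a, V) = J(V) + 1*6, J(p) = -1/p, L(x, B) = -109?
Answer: 1063487/58 ≈ 18336.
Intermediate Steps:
q = -109
K(a, V) = 6 - 1/V (K(a, V) = -1/V + 1*6 = -1/V + 6 = 6 - 1/V)
(18233 - K(99, -58)) - q = (18233 - (6 - 1/(-58))) - 1*(-109) = (18233 - (6 - 1*(-1/58))) + 109 = (18233 - (6 + 1/58)) + 109 = (18233 - 1*349/58) + 109 = (18233 - 349/58) + 109 = 1057165/58 + 109 = 1063487/58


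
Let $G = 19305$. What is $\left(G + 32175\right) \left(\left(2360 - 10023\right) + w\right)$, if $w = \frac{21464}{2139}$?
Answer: $- \frac{280903931880}{713} \approx -3.9397 \cdot 10^{8}$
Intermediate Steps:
$w = \frac{21464}{2139}$ ($w = 21464 \cdot \frac{1}{2139} = \frac{21464}{2139} \approx 10.035$)
$\left(G + 32175\right) \left(\left(2360 - 10023\right) + w\right) = \left(19305 + 32175\right) \left(\left(2360 - 10023\right) + \frac{21464}{2139}\right) = 51480 \left(-7663 + \frac{21464}{2139}\right) = 51480 \left(- \frac{16369693}{2139}\right) = - \frac{280903931880}{713}$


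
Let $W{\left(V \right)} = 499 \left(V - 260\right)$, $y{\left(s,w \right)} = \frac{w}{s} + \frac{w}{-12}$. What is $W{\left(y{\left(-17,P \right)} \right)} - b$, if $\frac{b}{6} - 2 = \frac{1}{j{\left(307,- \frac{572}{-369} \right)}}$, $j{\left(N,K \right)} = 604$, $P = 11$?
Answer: $- \frac{4020917245}{30804} \approx -1.3053 \cdot 10^{5}$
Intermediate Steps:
$b = \frac{3627}{302}$ ($b = 12 + \frac{6}{604} = 12 + 6 \cdot \frac{1}{604} = 12 + \frac{3}{302} = \frac{3627}{302} \approx 12.01$)
$y{\left(s,w \right)} = - \frac{w}{12} + \frac{w}{s}$ ($y{\left(s,w \right)} = \frac{w}{s} + w \left(- \frac{1}{12}\right) = \frac{w}{s} - \frac{w}{12} = - \frac{w}{12} + \frac{w}{s}$)
$W{\left(V \right)} = -129740 + 499 V$ ($W{\left(V \right)} = 499 \left(-260 + V\right) = -129740 + 499 V$)
$W{\left(y{\left(-17,P \right)} \right)} - b = \left(-129740 + 499 \left(\left(- \frac{1}{12}\right) 11 + \frac{11}{-17}\right)\right) - \frac{3627}{302} = \left(-129740 + 499 \left(- \frac{11}{12} + 11 \left(- \frac{1}{17}\right)\right)\right) - \frac{3627}{302} = \left(-129740 + 499 \left(- \frac{11}{12} - \frac{11}{17}\right)\right) - \frac{3627}{302} = \left(-129740 + 499 \left(- \frac{319}{204}\right)\right) - \frac{3627}{302} = \left(-129740 - \frac{159181}{204}\right) - \frac{3627}{302} = - \frac{26626141}{204} - \frac{3627}{302} = - \frac{4020917245}{30804}$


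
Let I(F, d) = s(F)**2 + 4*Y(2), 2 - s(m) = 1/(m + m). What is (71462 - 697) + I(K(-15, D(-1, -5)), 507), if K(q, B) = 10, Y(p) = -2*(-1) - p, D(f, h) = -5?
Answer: 28307521/400 ≈ 70769.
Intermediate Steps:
s(m) = 2 - 1/(2*m) (s(m) = 2 - 1/(m + m) = 2 - 1/(2*m))
Y(p) = 2 - p
I(F, d) = (2 - 1/(2*F))**2 (I(F, d) = (2 - 1/(2*F))**2 + 4*(2 - 1*2) = (2 - 1/(2*F))**2 + 4*(2 - 2) = (2 - 1/(2*F))**2 + 4*0 = (2 - 1/(2*F))**2 + 0 = (2 - 1/(2*F))**2)
(71462 - 697) + I(K(-15, D(-1, -5)), 507) = (71462 - 697) + (1/4)*(-1 + 4*10)**2/10**2 = 70765 + (1/4)*(1/100)*(-1 + 40)**2 = 70765 + (1/4)*(1/100)*39**2 = 70765 + (1/4)*(1/100)*1521 = 70765 + 1521/400 = 28307521/400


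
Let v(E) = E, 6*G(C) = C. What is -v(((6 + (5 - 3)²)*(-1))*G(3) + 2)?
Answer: 3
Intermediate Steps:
G(C) = C/6
-v(((6 + (5 - 3)²)*(-1))*G(3) + 2) = -(((6 + (5 - 3)²)*(-1))*((⅙)*3) + 2) = -(((6 + 2²)*(-1))*(½) + 2) = -(((6 + 4)*(-1))*(½) + 2) = -((10*(-1))*(½) + 2) = -(-10*½ + 2) = -(-5 + 2) = -1*(-3) = 3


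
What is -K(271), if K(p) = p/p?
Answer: -1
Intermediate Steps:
K(p) = 1
-K(271) = -1*1 = -1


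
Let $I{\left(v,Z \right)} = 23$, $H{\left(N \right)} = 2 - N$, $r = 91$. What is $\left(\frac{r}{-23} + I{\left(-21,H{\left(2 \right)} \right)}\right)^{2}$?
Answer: $\frac{191844}{529} \approx 362.65$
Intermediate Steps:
$\left(\frac{r}{-23} + I{\left(-21,H{\left(2 \right)} \right)}\right)^{2} = \left(\frac{91}{-23} + 23\right)^{2} = \left(91 \left(- \frac{1}{23}\right) + 23\right)^{2} = \left(- \frac{91}{23} + 23\right)^{2} = \left(\frac{438}{23}\right)^{2} = \frac{191844}{529}$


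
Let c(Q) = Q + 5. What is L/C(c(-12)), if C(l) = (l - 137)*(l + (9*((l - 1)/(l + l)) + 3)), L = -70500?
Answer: 41125/96 ≈ 428.39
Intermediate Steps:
c(Q) = 5 + Q
C(l) = (-137 + l)*(3 + l + 9*(-1 + l)/(2*l)) (C(l) = (-137 + l)*(l + (9*((-1 + l)/((2*l))) + 3)) = (-137 + l)*(l + (9*((-1 + l)*(1/(2*l))) + 3)) = (-137 + l)*(l + (9*((-1 + l)/(2*l)) + 3)) = (-137 + l)*(l + (9*(-1 + l)/(2*l) + 3)) = (-137 + l)*(l + (3 + 9*(-1 + l)/(2*l))) = (-137 + l)*(3 + l + 9*(-1 + l)/(2*l)))
L/C(c(-12)) = -70500/(-1032 + (5 - 12)² - 259*(5 - 12)/2 + 1233/(2*(5 - 12))) = -70500/(-1032 + (-7)² - 259/2*(-7) + (1233/2)/(-7)) = -70500/(-1032 + 49 + 1813/2 + (1233/2)*(-⅐)) = -70500/(-1032 + 49 + 1813/2 - 1233/14) = -70500/(-1152/7) = -70500*(-7/1152) = 41125/96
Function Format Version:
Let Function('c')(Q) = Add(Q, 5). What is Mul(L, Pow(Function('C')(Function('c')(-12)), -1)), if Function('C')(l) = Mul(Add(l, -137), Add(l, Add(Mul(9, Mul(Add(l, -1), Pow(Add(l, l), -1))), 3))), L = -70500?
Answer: Rational(41125, 96) ≈ 428.39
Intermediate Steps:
Function('c')(Q) = Add(5, Q)
Function('C')(l) = Mul(Add(-137, l), Add(3, l, Mul(Rational(9, 2), Pow(l, -1), Add(-1, l)))) (Function('C')(l) = Mul(Add(-137, l), Add(l, Add(Mul(9, Mul(Add(-1, l), Pow(Mul(2, l), -1))), 3))) = Mul(Add(-137, l), Add(l, Add(Mul(9, Mul(Add(-1, l), Mul(Rational(1, 2), Pow(l, -1)))), 3))) = Mul(Add(-137, l), Add(l, Add(Mul(9, Mul(Rational(1, 2), Pow(l, -1), Add(-1, l))), 3))) = Mul(Add(-137, l), Add(l, Add(Mul(Rational(9, 2), Pow(l, -1), Add(-1, l)), 3))) = Mul(Add(-137, l), Add(l, Add(3, Mul(Rational(9, 2), Pow(l, -1), Add(-1, l))))) = Mul(Add(-137, l), Add(3, l, Mul(Rational(9, 2), Pow(l, -1), Add(-1, l)))))
Mul(L, Pow(Function('C')(Function('c')(-12)), -1)) = Mul(-70500, Pow(Add(-1032, Pow(Add(5, -12), 2), Mul(Rational(-259, 2), Add(5, -12)), Mul(Rational(1233, 2), Pow(Add(5, -12), -1))), -1)) = Mul(-70500, Pow(Add(-1032, Pow(-7, 2), Mul(Rational(-259, 2), -7), Mul(Rational(1233, 2), Pow(-7, -1))), -1)) = Mul(-70500, Pow(Add(-1032, 49, Rational(1813, 2), Mul(Rational(1233, 2), Rational(-1, 7))), -1)) = Mul(-70500, Pow(Add(-1032, 49, Rational(1813, 2), Rational(-1233, 14)), -1)) = Mul(-70500, Pow(Rational(-1152, 7), -1)) = Mul(-70500, Rational(-7, 1152)) = Rational(41125, 96)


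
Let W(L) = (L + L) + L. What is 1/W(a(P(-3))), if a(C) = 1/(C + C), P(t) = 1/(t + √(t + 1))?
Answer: -2/11 - 2*I*√2/33 ≈ -0.18182 - 0.08571*I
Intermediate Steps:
P(t) = 1/(t + √(1 + t))
a(C) = 1/(2*C)
W(L) = 3*L (W(L) = 2*L + L = 3*L)
1/W(a(P(-3))) = 1/(3*(1/(2*(1/(-3 + √(1 - 3)))))) = 1/(3*(1/(2*(1/(-3 + √(-2)))))) = 1/(3*(1/(2*(1/(-3 + I*√2))))) = 1/(3*((-3 + I*√2)/2)) = 1/(3*(-3/2 + I*√2/2)) = 1/(-9/2 + 3*I*√2/2)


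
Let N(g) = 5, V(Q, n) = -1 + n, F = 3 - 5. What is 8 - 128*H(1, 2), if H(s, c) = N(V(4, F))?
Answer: -632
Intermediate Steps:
F = -2
H(s, c) = 5
8 - 128*H(1, 2) = 8 - 128*5 = 8 - 640 = -632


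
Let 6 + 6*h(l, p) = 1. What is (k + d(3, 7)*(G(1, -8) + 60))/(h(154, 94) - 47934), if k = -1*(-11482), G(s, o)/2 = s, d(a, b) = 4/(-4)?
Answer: -68520/287609 ≈ -0.23824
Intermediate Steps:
d(a, b) = -1 (d(a, b) = 4*(-¼) = -1)
G(s, o) = 2*s
h(l, p) = -⅚ (h(l, p) = -1 + (⅙)*1 = -1 + ⅙ = -⅚)
k = 11482
(k + d(3, 7)*(G(1, -8) + 60))/(h(154, 94) - 47934) = (11482 - (2*1 + 60))/(-⅚ - 47934) = (11482 - (2 + 60))/(-287609/6) = (11482 - 1*62)*(-6/287609) = (11482 - 62)*(-6/287609) = 11420*(-6/287609) = -68520/287609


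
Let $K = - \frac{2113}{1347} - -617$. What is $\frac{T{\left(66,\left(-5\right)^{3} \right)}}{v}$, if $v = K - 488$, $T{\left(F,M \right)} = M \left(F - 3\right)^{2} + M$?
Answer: $- \frac{13368975}{3433} \approx -3894.3$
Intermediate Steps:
$K = \frac{828986}{1347}$ ($K = \left(-2113\right) \frac{1}{1347} + 617 = - \frac{2113}{1347} + 617 = \frac{828986}{1347} \approx 615.43$)
$T{\left(F,M \right)} = M + M \left(-3 + F\right)^{2}$ ($T{\left(F,M \right)} = M \left(-3 + F\right)^{2} + M = M + M \left(-3 + F\right)^{2}$)
$v = \frac{171650}{1347}$ ($v = \frac{828986}{1347} - 488 = \frac{171650}{1347} \approx 127.43$)
$\frac{T{\left(66,\left(-5\right)^{3} \right)}}{v} = \frac{\left(-5\right)^{3} \left(1 + \left(-3 + 66\right)^{2}\right)}{\frac{171650}{1347}} = - 125 \left(1 + 63^{2}\right) \frac{1347}{171650} = - 125 \left(1 + 3969\right) \frac{1347}{171650} = \left(-125\right) 3970 \cdot \frac{1347}{171650} = \left(-496250\right) \frac{1347}{171650} = - \frac{13368975}{3433}$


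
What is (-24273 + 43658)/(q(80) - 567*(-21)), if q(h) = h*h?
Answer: 19385/18307 ≈ 1.0589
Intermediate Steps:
q(h) = h²
(-24273 + 43658)/(q(80) - 567*(-21)) = (-24273 + 43658)/(80² - 567*(-21)) = 19385/(6400 + 11907) = 19385/18307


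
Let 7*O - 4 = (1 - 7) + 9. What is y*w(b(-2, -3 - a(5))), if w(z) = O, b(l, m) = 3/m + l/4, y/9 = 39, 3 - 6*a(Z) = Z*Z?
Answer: 351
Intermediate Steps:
a(Z) = ½ - Z²/6 (a(Z) = ½ - Z*Z/6 = ½ - Z²/6)
y = 351 (y = 9*39 = 351)
O = 1 (O = 4/7 + ((1 - 7) + 9)/7 = 4/7 + (-6 + 9)/7 = 4/7 + (⅐)*3 = 4/7 + 3/7 = 1)
b(l, m) = 3/m + l/4 (b(l, m) = 3/m + l*(¼) = 3/m + l/4)
w(z) = 1
y*w(b(-2, -3 - a(5))) = 351*1 = 351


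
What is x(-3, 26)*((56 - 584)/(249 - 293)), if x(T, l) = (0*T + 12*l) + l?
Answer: 4056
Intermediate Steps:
x(T, l) = 13*l (x(T, l) = (0 + 12*l) + l = 12*l + l = 13*l)
x(-3, 26)*((56 - 584)/(249 - 293)) = (13*26)*((56 - 584)/(249 - 293)) = 338*(-528/(-44)) = 338*(-528*(-1/44)) = 338*12 = 4056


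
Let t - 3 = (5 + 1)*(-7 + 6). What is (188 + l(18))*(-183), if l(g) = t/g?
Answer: -68747/2 ≈ -34374.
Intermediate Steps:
t = -3 (t = 3 + (5 + 1)*(-7 + 6) = 3 + 6*(-1) = 3 - 6 = -3)
l(g) = -3/g
(188 + l(18))*(-183) = (188 - 3/18)*(-183) = (188 - 3*1/18)*(-183) = (188 - 1/6)*(-183) = (1127/6)*(-183) = -68747/2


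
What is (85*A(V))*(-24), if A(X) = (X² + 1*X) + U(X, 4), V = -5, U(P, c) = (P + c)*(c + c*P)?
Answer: -73440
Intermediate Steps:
U(P, c) = (P + c)*(c + P*c)
A(X) = 16 + 5*X² + 21*X (A(X) = (X² + 1*X) + 4*(X + 4 + X² + X*4) = (X² + X) + 4*(X + 4 + X² + 4*X) = (X + X²) + 4*(4 + X² + 5*X) = (X + X²) + (16 + 4*X² + 20*X) = 16 + 5*X² + 21*X)
(85*A(V))*(-24) = (85*(16 + 5*(-5)² + 21*(-5)))*(-24) = (85*(16 + 5*25 - 105))*(-24) = (85*(16 + 125 - 105))*(-24) = (85*36)*(-24) = 3060*(-24) = -73440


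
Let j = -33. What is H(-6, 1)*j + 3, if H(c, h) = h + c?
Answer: 168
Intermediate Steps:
H(c, h) = c + h
H(-6, 1)*j + 3 = (-6 + 1)*(-33) + 3 = -5*(-33) + 3 = 165 + 3 = 168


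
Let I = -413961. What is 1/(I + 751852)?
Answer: 1/337891 ≈ 2.9595e-6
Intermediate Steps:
1/(I + 751852) = 1/(-413961 + 751852) = 1/337891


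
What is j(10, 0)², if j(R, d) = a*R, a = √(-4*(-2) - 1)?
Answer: 700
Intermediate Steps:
a = √7 (a = √(8 - 1) = √7 ≈ 2.6458)
j(R, d) = R*√7 (j(R, d) = √7*R = R*√7)
j(10, 0)² = (10*√7)² = 700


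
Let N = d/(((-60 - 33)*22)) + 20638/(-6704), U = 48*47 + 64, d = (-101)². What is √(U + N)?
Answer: 23*√12847522227342/1714548 ≈ 48.083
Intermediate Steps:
d = 10201
U = 2320 (U = 2256 + 64 = 2320)
N = -27653213/3429096 (N = 10201/(((-60 - 33)*22)) + 20638/(-6704) = 10201/((-93*22)) + 20638*(-1/6704) = 10201/(-2046) - 10319/3352 = 10201*(-1/2046) - 10319/3352 = -10201/2046 - 10319/3352 = -27653213/3429096 ≈ -8.0643)
√(U + N) = √(2320 - 27653213/3429096) = √(7927849507/3429096) = 23*√12847522227342/1714548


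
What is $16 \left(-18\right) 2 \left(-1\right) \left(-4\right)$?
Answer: $-2304$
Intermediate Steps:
$16 \left(-18\right) 2 \left(-1\right) \left(-4\right) = - 288 \left(\left(-2\right) \left(-4\right)\right) = \left(-288\right) 8 = -2304$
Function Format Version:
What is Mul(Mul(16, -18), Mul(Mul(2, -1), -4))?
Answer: -2304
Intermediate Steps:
Mul(Mul(16, -18), Mul(Mul(2, -1), -4)) = Mul(-288, Mul(-2, -4)) = Mul(-288, 8) = -2304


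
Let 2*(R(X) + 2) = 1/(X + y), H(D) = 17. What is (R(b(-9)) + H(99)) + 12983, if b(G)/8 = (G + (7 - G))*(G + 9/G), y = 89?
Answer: 12244115/942 ≈ 12998.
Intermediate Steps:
b(G) = 56*G + 504/G (b(G) = 8*((G + (7 - G))*(G + 9/G)) = 8*(7*(G + 9/G)) = 8*(7*G + 63/G) = 56*G + 504/G)
R(X) = -2 + 1/(2*(89 + X)) (R(X) = -2 + 1/(2*(X + 89)) = -2 + 1/(2*(89 + X)))
(R(b(-9)) + H(99)) + 12983 = ((-355 - 4*(56*(-9) + 504/(-9)))/(2*(89 + (56*(-9) + 504/(-9)))) + 17) + 12983 = ((-355 - 4*(-504 + 504*(-⅑)))/(2*(89 + (-504 + 504*(-⅑)))) + 17) + 12983 = ((-355 - 4*(-504 - 56))/(2*(89 + (-504 - 56))) + 17) + 12983 = ((-355 - 4*(-560))/(2*(89 - 560)) + 17) + 12983 = ((½)*(-355 + 2240)/(-471) + 17) + 12983 = ((½)*(-1/471)*1885 + 17) + 12983 = (-1885/942 + 17) + 12983 = 14129/942 + 12983 = 12244115/942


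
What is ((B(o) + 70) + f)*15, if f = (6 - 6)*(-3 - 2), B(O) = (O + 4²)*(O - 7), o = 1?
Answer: -480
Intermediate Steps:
B(O) = (-7 + O)*(16 + O) (B(O) = (O + 16)*(-7 + O) = (16 + O)*(-7 + O) = (-7 + O)*(16 + O))
f = 0 (f = 0*(-5) = 0)
((B(o) + 70) + f)*15 = (((-112 + 1² + 9*1) + 70) + 0)*15 = (((-112 + 1 + 9) + 70) + 0)*15 = ((-102 + 70) + 0)*15 = (-32 + 0)*15 = -32*15 = -480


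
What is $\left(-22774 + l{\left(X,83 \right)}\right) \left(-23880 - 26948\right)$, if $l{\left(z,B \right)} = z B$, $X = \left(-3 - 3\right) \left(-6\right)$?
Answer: $1005682808$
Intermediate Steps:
$X = 36$ ($X = \left(-6\right) \left(-6\right) = 36$)
$l{\left(z,B \right)} = B z$
$\left(-22774 + l{\left(X,83 \right)}\right) \left(-23880 - 26948\right) = \left(-22774 + 83 \cdot 36\right) \left(-23880 - 26948\right) = \left(-22774 + 2988\right) \left(-50828\right) = \left(-19786\right) \left(-50828\right) = 1005682808$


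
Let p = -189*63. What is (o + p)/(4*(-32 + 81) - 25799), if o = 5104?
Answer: 6803/25603 ≈ 0.26571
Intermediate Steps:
p = -11907
(o + p)/(4*(-32 + 81) - 25799) = (5104 - 11907)/(4*(-32 + 81) - 25799) = -6803/(4*49 - 25799) = -6803/(196 - 25799) = -6803/(-25603) = -6803*(-1/25603) = 6803/25603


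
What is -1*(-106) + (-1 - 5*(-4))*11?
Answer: 315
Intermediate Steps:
-1*(-106) + (-1 - 5*(-4))*11 = 106 + (-1 + 20)*11 = 106 + 19*11 = 106 + 209 = 315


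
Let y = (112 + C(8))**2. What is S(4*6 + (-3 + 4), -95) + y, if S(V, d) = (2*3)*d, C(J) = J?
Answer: 13830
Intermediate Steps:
S(V, d) = 6*d
y = 14400 (y = (112 + 8)**2 = 120**2 = 14400)
S(4*6 + (-3 + 4), -95) + y = 6*(-95) + 14400 = -570 + 14400 = 13830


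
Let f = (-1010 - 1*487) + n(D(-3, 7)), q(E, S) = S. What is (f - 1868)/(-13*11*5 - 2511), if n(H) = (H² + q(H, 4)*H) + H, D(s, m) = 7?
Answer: 3281/3226 ≈ 1.0170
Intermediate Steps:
n(H) = H² + 5*H (n(H) = (H² + 4*H) + H = H² + 5*H)
f = -1413 (f = (-1010 - 1*487) + 7*(5 + 7) = (-1010 - 487) + 7*12 = -1497 + 84 = -1413)
(f - 1868)/(-13*11*5 - 2511) = (-1413 - 1868)/(-13*11*5 - 2511) = -3281/(-143*5 - 2511) = -3281/(-715 - 2511) = -3281/(-3226) = -3281*(-1/3226) = 3281/3226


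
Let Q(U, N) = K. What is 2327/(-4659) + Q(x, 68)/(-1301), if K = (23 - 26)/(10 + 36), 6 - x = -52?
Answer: -139247665/278822514 ≈ -0.49941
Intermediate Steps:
x = 58 (x = 6 - 1*(-52) = 6 + 52 = 58)
K = -3/46 ≈ -0.065217
Q(U, N) = -3/46
2327/(-4659) + Q(x, 68)/(-1301) = 2327/(-4659) - 3/46/(-1301) = 2327*(-1/4659) - 3/46*(-1/1301) = -2327/4659 + 3/59846 = -139247665/278822514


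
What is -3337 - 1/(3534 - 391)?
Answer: -10488192/3143 ≈ -3337.0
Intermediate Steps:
-3337 - 1/(3534 - 391) = -3337 - 1/3143 = -10488192/3143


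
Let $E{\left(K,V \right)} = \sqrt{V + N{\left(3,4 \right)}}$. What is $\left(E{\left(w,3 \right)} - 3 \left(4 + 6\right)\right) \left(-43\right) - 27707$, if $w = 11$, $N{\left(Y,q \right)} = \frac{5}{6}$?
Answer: $-26417 - \frac{43 \sqrt{138}}{6} \approx -26501.0$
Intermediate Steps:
$N{\left(Y,q \right)} = \frac{5}{6}$ ($N{\left(Y,q \right)} = 5 \cdot \frac{1}{6} = \frac{5}{6}$)
$E{\left(K,V \right)} = \sqrt{\frac{5}{6} + V}$ ($E{\left(K,V \right)} = \sqrt{V + \frac{5}{6}} = \sqrt{\frac{5}{6} + V}$)
$\left(E{\left(w,3 \right)} - 3 \left(4 + 6\right)\right) \left(-43\right) - 27707 = \left(\frac{\sqrt{30 + 36 \cdot 3}}{6} - 3 \left(4 + 6\right)\right) \left(-43\right) - 27707 = \left(\frac{\sqrt{30 + 108}}{6} - 30\right) \left(-43\right) - 27707 = \left(\frac{\sqrt{138}}{6} - 30\right) \left(-43\right) - 27707 = \left(-30 + \frac{\sqrt{138}}{6}\right) \left(-43\right) - 27707 = \left(1290 - \frac{43 \sqrt{138}}{6}\right) - 27707 = -26417 - \frac{43 \sqrt{138}}{6}$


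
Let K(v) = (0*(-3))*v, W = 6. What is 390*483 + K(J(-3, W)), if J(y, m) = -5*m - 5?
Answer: 188370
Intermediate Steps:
J(y, m) = -5 - 5*m
K(v) = 0 (K(v) = 0*v = 0)
390*483 + K(J(-3, W)) = 390*483 + 0 = 188370 + 0 = 188370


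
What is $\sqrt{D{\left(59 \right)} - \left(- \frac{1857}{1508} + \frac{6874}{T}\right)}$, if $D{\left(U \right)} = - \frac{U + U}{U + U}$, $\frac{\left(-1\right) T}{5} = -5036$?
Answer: $\frac{i \sqrt{936335365745}}{4746430} \approx 0.20387 i$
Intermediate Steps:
$T = 25180$ ($T = \left(-5\right) \left(-5036\right) = 25180$)
$D{\left(U \right)} = -1$ ($D{\left(U \right)} = - \frac{2 U}{2 U} = - 2 U \frac{1}{2 U} = \left(-1\right) 1 = -1$)
$\sqrt{D{\left(59 \right)} - \left(- \frac{1857}{1508} + \frac{6874}{T}\right)} = \sqrt{-1 - \left(- \frac{1857}{1508} + \frac{3437}{12590}\right)} = \sqrt{-1 - - \frac{9098317}{9492860}} = \sqrt{-1 + \left(\frac{1857}{1508} - \frac{3437}{12590}\right)} = \sqrt{-1 + \frac{9098317}{9492860}} = \sqrt{- \frac{394543}{9492860}} = \frac{i \sqrt{936335365745}}{4746430}$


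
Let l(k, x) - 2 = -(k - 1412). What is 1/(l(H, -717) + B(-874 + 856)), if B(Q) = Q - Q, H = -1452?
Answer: 1/2866 ≈ 0.00034892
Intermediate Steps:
l(k, x) = 1414 - k (l(k, x) = 2 - (k - 1412) = 2 - (-1412 + k) = 2 + (1412 - k) = 1414 - k)
B(Q) = 0
1/(l(H, -717) + B(-874 + 856)) = 1/((1414 - 1*(-1452)) + 0) = 1/((1414 + 1452) + 0) = 1/(2866 + 0) = 1/2866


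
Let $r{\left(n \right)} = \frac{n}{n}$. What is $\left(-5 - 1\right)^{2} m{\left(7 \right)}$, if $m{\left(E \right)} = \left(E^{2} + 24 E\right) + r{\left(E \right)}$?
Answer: $7848$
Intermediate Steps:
$r{\left(n \right)} = 1$
$m{\left(E \right)} = 1 + E^{2} + 24 E$ ($m{\left(E \right)} = \left(E^{2} + 24 E\right) + 1 = 1 + E^{2} + 24 E$)
$\left(-5 - 1\right)^{2} m{\left(7 \right)} = \left(-5 - 1\right)^{2} \left(1 + 7^{2} + 24 \cdot 7\right) = \left(-6\right)^{2} \left(1 + 49 + 168\right) = 36 \cdot 218 = 7848$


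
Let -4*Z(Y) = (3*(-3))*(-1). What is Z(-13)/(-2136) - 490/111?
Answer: -1395187/316128 ≈ -4.4134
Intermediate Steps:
Z(Y) = -9/4 (Z(Y) = -3*(-3)*(-1)/4 = -(-9)*(-1)/4 = -¼*9 = -9/4)
Z(-13)/(-2136) - 490/111 = -9/4/(-2136) - 490/111 = -9/4*(-1/2136) - 490*1/111 = 3/2848 - 490/111 = -1395187/316128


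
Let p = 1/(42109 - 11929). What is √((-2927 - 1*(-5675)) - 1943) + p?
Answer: 1/30180 + √805 ≈ 28.373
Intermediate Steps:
p = 1/30180 ≈ 3.3135e-5
√((-2927 - 1*(-5675)) - 1943) + p = √((-2927 - 1*(-5675)) - 1943) + 1/30180 = √((-2927 + 5675) - 1943) + 1/30180 = √(2748 - 1943) + 1/30180 = √805 + 1/30180 = 1/30180 + √805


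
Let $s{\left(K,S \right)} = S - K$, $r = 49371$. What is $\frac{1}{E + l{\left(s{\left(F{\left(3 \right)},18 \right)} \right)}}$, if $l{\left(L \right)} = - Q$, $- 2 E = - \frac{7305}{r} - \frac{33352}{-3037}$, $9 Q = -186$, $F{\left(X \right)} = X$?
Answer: $\frac{299879454}{4573072409} \approx 0.065575$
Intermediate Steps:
$Q = - \frac{62}{3}$ ($Q = \frac{1}{9} \left(-186\right) = - \frac{62}{3} \approx -20.667$)
$E = - \frac{541478769}{99959818}$ ($E = - \frac{- \frac{7305}{49371} - \frac{33352}{-3037}}{2} = - \frac{\left(-7305\right) \frac{1}{49371} - - \frac{33352}{3037}}{2} = - \frac{- \frac{2435}{16457} + \frac{33352}{3037}}{2} = \left(- \frac{1}{2}\right) \frac{541478769}{49979909} = - \frac{541478769}{99959818} \approx -5.417$)
$l{\left(L \right)} = \frac{62}{3}$ ($l{\left(L \right)} = \left(-1\right) \left(- \frac{62}{3}\right) = \frac{62}{3}$)
$\frac{1}{E + l{\left(s{\left(F{\left(3 \right)},18 \right)} \right)}} = \frac{1}{- \frac{541478769}{99959818} + \frac{62}{3}} = \frac{1}{\frac{4573072409}{299879454}} = \frac{299879454}{4573072409}$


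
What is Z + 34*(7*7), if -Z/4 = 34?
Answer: 1530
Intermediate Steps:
Z = -136 (Z = -4*34 = -136)
Z + 34*(7*7) = -136 + 34*(7*7) = -136 + 34*49 = -136 + 1666 = 1530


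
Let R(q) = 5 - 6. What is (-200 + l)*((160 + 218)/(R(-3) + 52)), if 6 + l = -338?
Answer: -4032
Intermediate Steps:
l = -344 (l = -6 - 338 = -344)
R(q) = -1
(-200 + l)*((160 + 218)/(R(-3) + 52)) = (-200 - 344)*((160 + 218)/(-1 + 52)) = -205632/51 = -544*126/17 = -4032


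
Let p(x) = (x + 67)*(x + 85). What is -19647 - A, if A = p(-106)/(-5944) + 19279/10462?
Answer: -610938441407/31093064 ≈ -19649.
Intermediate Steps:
p(x) = (67 + x)*(85 + x)
A = 53012999/31093064 (A = (5695 + (-106)² + 152*(-106))/(-5944) + 19279/10462 = (5695 + 11236 - 16112)*(-1/5944) + 19279*(1/10462) = 819*(-1/5944) + 19279/10462 = -819/5944 + 19279/10462 = 53012999/31093064 ≈ 1.7050)
-19647 - A = -19647 - 1*53012999/31093064 = -19647 - 53012999/31093064 = -610938441407/31093064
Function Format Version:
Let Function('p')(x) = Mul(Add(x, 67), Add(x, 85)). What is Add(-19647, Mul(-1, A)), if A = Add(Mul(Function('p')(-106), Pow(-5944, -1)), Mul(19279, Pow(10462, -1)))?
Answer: Rational(-610938441407, 31093064) ≈ -19649.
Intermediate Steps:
Function('p')(x) = Mul(Add(67, x), Add(85, x))
A = Rational(53012999, 31093064) (A = Add(Mul(Add(5695, Pow(-106, 2), Mul(152, -106)), Pow(-5944, -1)), Mul(19279, Pow(10462, -1))) = Add(Mul(Add(5695, 11236, -16112), Rational(-1, 5944)), Mul(19279, Rational(1, 10462))) = Add(Mul(819, Rational(-1, 5944)), Rational(19279, 10462)) = Add(Rational(-819, 5944), Rational(19279, 10462)) = Rational(53012999, 31093064) ≈ 1.7050)
Add(-19647, Mul(-1, A)) = Add(-19647, Mul(-1, Rational(53012999, 31093064))) = Add(-19647, Rational(-53012999, 31093064)) = Rational(-610938441407, 31093064)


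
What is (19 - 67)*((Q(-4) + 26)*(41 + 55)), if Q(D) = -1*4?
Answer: -101376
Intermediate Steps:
Q(D) = -4
(19 - 67)*((Q(-4) + 26)*(41 + 55)) = (19 - 67)*((-4 + 26)*(41 + 55)) = -1056*96 = -48*2112 = -101376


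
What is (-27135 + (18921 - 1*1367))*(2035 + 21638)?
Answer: -226811013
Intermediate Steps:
(-27135 + (18921 - 1*1367))*(2035 + 21638) = (-27135 + (18921 - 1367))*23673 = (-27135 + 17554)*23673 = -9581*23673 = -226811013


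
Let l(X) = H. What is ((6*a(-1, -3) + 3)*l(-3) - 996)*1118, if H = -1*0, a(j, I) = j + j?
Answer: -1113528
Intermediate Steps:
a(j, I) = 2*j
H = 0
l(X) = 0
((6*a(-1, -3) + 3)*l(-3) - 996)*1118 = ((6*(2*(-1)) + 3)*0 - 996)*1118 = ((6*(-2) + 3)*0 - 996)*1118 = ((-12 + 3)*0 - 996)*1118 = (-9*0 - 996)*1118 = (0 - 996)*1118 = -996*1118 = -1113528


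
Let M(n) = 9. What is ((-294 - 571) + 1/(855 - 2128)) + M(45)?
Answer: -1089689/1273 ≈ -856.00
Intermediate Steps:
((-294 - 571) + 1/(855 - 2128)) + M(45) = ((-294 - 571) + 1/(855 - 2128)) + 9 = (-865 + 1/(-1273)) + 9 = (-865 - 1/1273) + 9 = -1101146/1273 + 9 = -1089689/1273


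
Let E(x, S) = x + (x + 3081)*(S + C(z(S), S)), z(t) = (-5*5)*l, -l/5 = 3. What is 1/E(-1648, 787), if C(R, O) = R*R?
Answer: 1/202641748 ≈ 4.9348e-9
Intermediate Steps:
l = -15 (l = -5*3 = -15)
z(t) = 375 (z(t) = -5*5*(-15) = -25*(-15) = 375)
C(R, O) = R²
E(x, S) = x + (3081 + x)*(140625 + S) (E(x, S) = x + (x + 3081)*(S + 375²) = x + (3081 + x)*(S + 140625) = x + (3081 + x)*(140625 + S))
1/E(-1648, 787) = 1/(433265625 + 3081*787 + 140626*(-1648) + 787*(-1648)) = 1/(433265625 + 2424747 - 231751648 - 1296976) = 1/202641748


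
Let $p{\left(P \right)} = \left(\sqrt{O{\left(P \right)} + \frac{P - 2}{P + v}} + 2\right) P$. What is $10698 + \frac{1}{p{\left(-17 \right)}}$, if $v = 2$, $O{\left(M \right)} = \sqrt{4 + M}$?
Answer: $\frac{\frac{5455965}{17} + 10698 \sqrt{285 + 225 i \sqrt{13}}}{30 + \sqrt{15} \sqrt{19 + 15 i \sqrt{13}}} \approx 10698.0 + 0.0046844 i$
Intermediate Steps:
$p{\left(P \right)} = P \left(2 + \sqrt{\sqrt{4 + P} + \frac{-2 + P}{2 + P}}\right)$ ($p{\left(P \right)} = \left(\sqrt{\sqrt{4 + P} + \frac{P - 2}{P + 2}} + 2\right) P = \left(\sqrt{\sqrt{4 + P} + \frac{-2 + P}{2 + P}} + 2\right) P = \left(2 + \sqrt{\sqrt{4 + P} + \frac{-2 + P}{2 + P}}\right) P = P \left(2 + \sqrt{\sqrt{4 + P} + \frac{-2 + P}{2 + P}}\right)$)
$10698 + \frac{1}{p{\left(-17 \right)}} = 10698 + \frac{1}{\left(-17\right) \left(2 + \sqrt{\frac{-2 - 17 + \sqrt{4 - 17} \left(2 - 17\right)}{2 - 17}}\right)} = 10698 + \frac{1}{\left(-17\right) \left(2 + \sqrt{\frac{-2 - 17 + \sqrt{-13} \left(-15\right)}{-15}}\right)} = 10698 + \frac{1}{\left(-17\right) \left(2 + \sqrt{- \frac{-2 - 17 + i \sqrt{13} \left(-15\right)}{15}}\right)} = 10698 + \frac{1}{\left(-17\right) \left(2 + \sqrt{- \frac{-2 - 17 - 15 i \sqrt{13}}{15}}\right)} = 10698 + \frac{1}{\left(-17\right) \left(2 + \sqrt{- \frac{-19 - 15 i \sqrt{13}}{15}}\right)} = 10698 + \frac{1}{\left(-17\right) \left(2 + \sqrt{\frac{19}{15} + i \sqrt{13}}\right)} = 10698 + \frac{1}{-34 - 17 \sqrt{\frac{19}{15} + i \sqrt{13}}}$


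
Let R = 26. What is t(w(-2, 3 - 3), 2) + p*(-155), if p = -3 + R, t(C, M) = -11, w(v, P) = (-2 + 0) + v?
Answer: -3576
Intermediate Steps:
w(v, P) = -2 + v
p = 23 (p = -3 + 26 = 23)
t(w(-2, 3 - 3), 2) + p*(-155) = -11 + 23*(-155) = -11 - 3565 = -3576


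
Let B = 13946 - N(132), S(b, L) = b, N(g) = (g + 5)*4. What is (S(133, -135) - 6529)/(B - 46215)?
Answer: 2132/10939 ≈ 0.19490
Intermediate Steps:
N(g) = 20 + 4*g (N(g) = (5 + g)*4 = 20 + 4*g)
B = 13398 (B = 13946 - (20 + 4*132) = 13946 - (20 + 528) = 13946 - 1*548 = 13946 - 548 = 13398)
(S(133, -135) - 6529)/(B - 46215) = (133 - 6529)/(13398 - 46215) = -6396/(-32817) = -6396*(-1/32817) = 2132/10939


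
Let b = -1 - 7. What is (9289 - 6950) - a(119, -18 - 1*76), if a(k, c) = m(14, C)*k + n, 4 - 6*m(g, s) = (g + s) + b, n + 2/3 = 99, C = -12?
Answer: 6127/3 ≈ 2042.3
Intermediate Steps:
n = 295/3 (n = -⅔ + 99 = 295/3 ≈ 98.333)
b = -8
m(g, s) = 2 - g/6 - s/6 (m(g, s) = ⅔ - ((g + s) - 8)/6 = ⅔ - (-8 + g + s)/6 = ⅔ + (4/3 - g/6 - s/6) = 2 - g/6 - s/6)
a(k, c) = 295/3 + 5*k/3 (a(k, c) = (2 - ⅙*14 - ⅙*(-12))*k + 295/3 = (2 - 7/3 + 2)*k + 295/3 = 5*k/3 + 295/3 = 295/3 + 5*k/3)
(9289 - 6950) - a(119, -18 - 1*76) = (9289 - 6950) - (295/3 + (5/3)*119) = 2339 - (295/3 + 595/3) = 2339 - 1*890/3 = 2339 - 890/3 = 6127/3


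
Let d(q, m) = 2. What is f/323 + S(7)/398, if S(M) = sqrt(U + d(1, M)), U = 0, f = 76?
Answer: 4/17 + sqrt(2)/398 ≈ 0.23885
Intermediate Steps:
S(M) = sqrt(2) (S(M) = sqrt(0 + 2) = sqrt(2))
f/323 + S(7)/398 = 76/323 + sqrt(2)/398 = 76*(1/323) + sqrt(2)*(1/398) = 4/17 + sqrt(2)/398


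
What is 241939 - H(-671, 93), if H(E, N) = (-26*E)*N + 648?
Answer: -1381187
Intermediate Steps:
H(E, N) = 648 - 26*E*N (H(E, N) = -26*E*N + 648 = 648 - 26*E*N)
241939 - H(-671, 93) = 241939 - (648 - 26*(-671)*93) = 241939 - (648 + 1622478) = 241939 - 1*1623126 = 241939 - 1623126 = -1381187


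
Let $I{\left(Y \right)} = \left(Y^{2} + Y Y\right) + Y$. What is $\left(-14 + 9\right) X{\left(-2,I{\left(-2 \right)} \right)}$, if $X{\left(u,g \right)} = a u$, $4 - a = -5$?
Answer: $90$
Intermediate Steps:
$a = 9$ ($a = 4 - -5 = 4 + 5 = 9$)
$I{\left(Y \right)} = Y + 2 Y^{2}$ ($I{\left(Y \right)} = \left(Y^{2} + Y^{2}\right) + Y = 2 Y^{2} + Y = Y + 2 Y^{2}$)
$X{\left(u,g \right)} = 9 u$
$\left(-14 + 9\right) X{\left(-2,I{\left(-2 \right)} \right)} = \left(-14 + 9\right) 9 \left(-2\right) = \left(-5\right) \left(-18\right) = 90$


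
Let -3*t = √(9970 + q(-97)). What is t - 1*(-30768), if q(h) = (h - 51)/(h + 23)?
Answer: 30768 - 2*√277 ≈ 30735.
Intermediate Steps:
q(h) = (-51 + h)/(23 + h)
t = -2*√277 (t = -√(9970 + (-51 - 97)/(23 - 97))/3 = -√(9970 - 148/(-74))/3 = -√(9970 - 1/74*(-148))/3 = -√(9970 + 2)/3 = -2*√277 ≈ -33.287)
t - 1*(-30768) = -2*√277 - 1*(-30768) = -2*√277 + 30768 = 30768 - 2*√277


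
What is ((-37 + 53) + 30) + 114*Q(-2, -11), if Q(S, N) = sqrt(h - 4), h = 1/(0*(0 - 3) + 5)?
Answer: 46 + 114*I*sqrt(95)/5 ≈ 46.0 + 222.23*I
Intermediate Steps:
h = 1/5 (h = 1/(0*(-3) + 5) = 1/(0 + 5) = 1/5 ≈ 0.20000)
Q(S, N) = I*sqrt(95)/5 (Q(S, N) = sqrt(1/5 - 4) = sqrt(-19/5) = I*sqrt(95)/5)
((-37 + 53) + 30) + 114*Q(-2, -11) = ((-37 + 53) + 30) + 114*(I*sqrt(95)/5) = (16 + 30) + 114*I*sqrt(95)/5 = 46 + 114*I*sqrt(95)/5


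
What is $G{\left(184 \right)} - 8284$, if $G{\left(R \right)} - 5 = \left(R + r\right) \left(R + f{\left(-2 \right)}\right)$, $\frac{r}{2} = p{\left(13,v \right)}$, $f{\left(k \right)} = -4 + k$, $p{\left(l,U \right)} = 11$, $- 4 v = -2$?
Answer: $28389$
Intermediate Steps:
$v = \frac{1}{2}$ ($v = \left(- \frac{1}{4}\right) \left(-2\right) = \frac{1}{2} \approx 0.5$)
$r = 22$ ($r = 2 \cdot 11 = 22$)
$G{\left(R \right)} = 5 + \left(-6 + R\right) \left(22 + R\right)$ ($G{\left(R \right)} = 5 + \left(R + 22\right) \left(R - 6\right) = 5 + \left(22 + R\right) \left(R - 6\right) = 5 + \left(22 + R\right) \left(-6 + R\right) = 5 + \left(-6 + R\right) \left(22 + R\right)$)
$G{\left(184 \right)} - 8284 = \left(-127 + 184^{2} + 16 \cdot 184\right) - 8284 = \left(-127 + 33856 + 2944\right) - 8284 = 36673 - 8284 = 28389$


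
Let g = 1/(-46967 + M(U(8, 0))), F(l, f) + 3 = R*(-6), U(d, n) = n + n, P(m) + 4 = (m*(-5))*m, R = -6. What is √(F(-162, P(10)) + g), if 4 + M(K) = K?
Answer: √8089669198/15657 ≈ 5.7446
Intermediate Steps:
P(m) = -4 - 5*m² (P(m) = -4 + (m*(-5))*m = -4 + (-5*m)*m = -4 - 5*m²)
U(d, n) = 2*n
M(K) = -4 + K
F(l, f) = 33 (F(l, f) = -3 - 6*(-6) = -3 + 36 = 33)
g = -1/46971 (g = 1/(-46967 + (-4 + 2*0)) = 1/(-46967 + (-4 + 0)) = 1/(-46967 - 4) = 1/(-46971) = -1/46971 ≈ -2.1290e-5)
√(F(-162, P(10)) + g) = √(33 - 1/46971) = √(1550042/46971) = √8089669198/15657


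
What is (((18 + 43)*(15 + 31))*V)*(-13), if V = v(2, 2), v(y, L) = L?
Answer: -72956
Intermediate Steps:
V = 2
(((18 + 43)*(15 + 31))*V)*(-13) = (((18 + 43)*(15 + 31))*2)*(-13) = ((61*46)*2)*(-13) = (2806*2)*(-13) = 5612*(-13) = -72956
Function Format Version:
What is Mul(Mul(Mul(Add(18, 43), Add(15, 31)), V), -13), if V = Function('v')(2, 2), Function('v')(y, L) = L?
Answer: -72956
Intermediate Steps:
V = 2
Mul(Mul(Mul(Add(18, 43), Add(15, 31)), V), -13) = Mul(Mul(Mul(Add(18, 43), Add(15, 31)), 2), -13) = Mul(Mul(Mul(61, 46), 2), -13) = Mul(Mul(2806, 2), -13) = Mul(5612, -13) = -72956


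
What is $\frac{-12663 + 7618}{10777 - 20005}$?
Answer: $\frac{5045}{9228} \approx 0.54671$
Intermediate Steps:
$\frac{-12663 + 7618}{10777 - 20005} = - \frac{5045}{-9228} = \left(-5045\right) \left(- \frac{1}{9228}\right) = \frac{5045}{9228}$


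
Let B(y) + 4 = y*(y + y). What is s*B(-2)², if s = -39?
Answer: -624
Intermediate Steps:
B(y) = -4 + 2*y² (B(y) = -4 + y*(y + y) = -4 + y*(2*y) = -4 + 2*y²)
s*B(-2)² = -39*(-4 + 2*(-2)²)² = -39*(-4 + 2*4)² = -39*(-4 + 8)² = -39*4² = -39*16 = -624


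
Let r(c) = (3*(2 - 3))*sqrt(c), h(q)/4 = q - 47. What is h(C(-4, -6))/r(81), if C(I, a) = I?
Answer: 68/9 ≈ 7.5556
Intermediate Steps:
h(q) = -188 + 4*q (h(q) = 4*(q - 47) = 4*(-47 + q) = -188 + 4*q)
r(c) = -3*sqrt(c) (r(c) = (3*(-1))*sqrt(c) = -3*sqrt(c))
h(C(-4, -6))/r(81) = (-188 + 4*(-4))/((-3*sqrt(81))) = (-188 - 16)/((-3*9)) = -204/(-27) = -204*(-1/27) = 68/9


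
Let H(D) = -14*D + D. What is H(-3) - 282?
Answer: -243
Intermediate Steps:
H(D) = -13*D
H(-3) - 282 = -13*(-3) - 282 = 39 - 282 = -243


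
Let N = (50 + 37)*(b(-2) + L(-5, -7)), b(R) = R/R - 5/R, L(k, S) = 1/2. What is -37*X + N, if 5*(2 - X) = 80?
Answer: 866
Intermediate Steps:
L(k, S) = 1/2
b(R) = 1 - 5/R
X = -14 (X = 2 - 1/5*80 = 2 - 16 = -14)
N = 348 (N = (50 + 37)*((-5 - 2)/(-2) + 1/2) = 87*(-1/2*(-7) + 1/2) = 87*(7/2 + 1/2) = 87*4 = 348)
-37*X + N = -37*(-14) + 348 = 518 + 348 = 866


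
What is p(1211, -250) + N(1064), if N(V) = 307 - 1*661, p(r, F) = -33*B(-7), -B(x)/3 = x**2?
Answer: 4497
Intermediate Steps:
B(x) = -3*x**2
p(r, F) = 4851 (p(r, F) = -(-99)*(-7)**2 = -(-99)*49 = -33*(-147) = 4851)
N(V) = -354 (N(V) = 307 - 661 = -354)
p(1211, -250) + N(1064) = 4851 - 354 = 4497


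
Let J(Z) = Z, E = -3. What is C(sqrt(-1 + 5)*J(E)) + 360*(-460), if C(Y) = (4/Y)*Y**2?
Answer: -165624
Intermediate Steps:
C(Y) = 4*Y
C(sqrt(-1 + 5)*J(E)) + 360*(-460) = 4*(sqrt(-1 + 5)*(-3)) + 360*(-460) = 4*(sqrt(4)*(-3)) - 165600 = 4*(2*(-3)) - 165600 = 4*(-6) - 165600 = -24 - 165600 = -165624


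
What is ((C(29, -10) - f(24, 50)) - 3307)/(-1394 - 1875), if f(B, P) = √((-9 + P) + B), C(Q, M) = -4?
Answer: 473/467 + √65/3269 ≈ 1.0153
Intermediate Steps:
f(B, P) = √(-9 + B + P)
((C(29, -10) - f(24, 50)) - 3307)/(-1394 - 1875) = ((-4 - √(-9 + 24 + 50)) - 3307)/(-1394 - 1875) = ((-4 - √65) - 3307)/(-3269) = (-3311 - √65)*(-1/3269) = 473/467 + √65/3269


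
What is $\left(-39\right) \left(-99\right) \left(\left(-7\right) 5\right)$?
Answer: $-135135$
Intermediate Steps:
$\left(-39\right) \left(-99\right) \left(\left(-7\right) 5\right) = 3861 \left(-35\right) = -135135$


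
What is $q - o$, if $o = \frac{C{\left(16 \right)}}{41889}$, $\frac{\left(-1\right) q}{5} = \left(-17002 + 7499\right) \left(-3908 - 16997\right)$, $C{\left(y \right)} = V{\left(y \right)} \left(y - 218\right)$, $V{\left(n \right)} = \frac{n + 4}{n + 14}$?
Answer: $- \frac{124825166191621}{125667} \approx -9.933 \cdot 10^{8}$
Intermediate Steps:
$V{\left(n \right)} = \frac{4 + n}{14 + n}$
$C{\left(y \right)} = \frac{\left(-218 + y\right) \left(4 + y\right)}{14 + y}$ ($C{\left(y \right)} = \frac{4 + y}{14 + y} \left(y - 218\right) = \frac{4 + y}{14 + y} \left(-218 + y\right) = \frac{\left(-218 + y\right) \left(4 + y\right)}{14 + y}$)
$q = -993301075$ ($q = - 5 \left(-17002 + 7499\right) \left(-3908 - 16997\right) = - 5 \left(\left(-9503\right) \left(-20905\right)\right) = \left(-5\right) 198660215 = -993301075$)
$o = - \frac{404}{125667}$ ($o = \frac{\frac{1}{14 + 16} \left(-218 + 16\right) \left(4 + 16\right)}{41889} = \frac{1}{30} \left(-202\right) 20 \cdot \frac{1}{41889} = \left(- \frac{404}{3}\right) \frac{1}{41889} = - \frac{404}{125667} \approx -0.0032148$)
$q - o = -993301075 - - \frac{404}{125667} = -993301075 + \frac{404}{125667} = - \frac{124825166191621}{125667}$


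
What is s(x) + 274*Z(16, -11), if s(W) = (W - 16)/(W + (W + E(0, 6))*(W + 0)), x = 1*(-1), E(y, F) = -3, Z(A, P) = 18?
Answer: 14779/3 ≈ 4926.3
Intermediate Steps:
x = -1
s(W) = (-16 + W)/(W + W*(-3 + W)) (s(W) = (W - 16)/(W + (W - 3)*(W + 0)) = (-16 + W)/(W + (-3 + W)*W) = (-16 + W)/(W + W*(-3 + W)))
s(x) + 274*Z(16, -11) = (-16 - 1)/((-1)*(-2 - 1)) + 274*18 = -1*(-17)/(-3) + 4932 = -1*(-⅓)*(-17) + 4932 = -17/3 + 4932 = 14779/3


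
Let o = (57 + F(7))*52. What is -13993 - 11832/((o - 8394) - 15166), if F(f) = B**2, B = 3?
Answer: -2070877/148 ≈ -13992.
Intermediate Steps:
F(f) = 9 (F(f) = 3**2 = 9)
o = 3432 (o = (57 + 9)*52 = 66*52 = 3432)
-13993 - 11832/((o - 8394) - 15166) = -13993 - 11832/((3432 - 8394) - 15166) = -13993 - 11832/(-4962 - 15166) = -13993 - 11832/(-20128) = -13993 - 11832*(-1)/20128 = -13993 - 1*(-87/148) = -13993 + 87/148 = -2070877/148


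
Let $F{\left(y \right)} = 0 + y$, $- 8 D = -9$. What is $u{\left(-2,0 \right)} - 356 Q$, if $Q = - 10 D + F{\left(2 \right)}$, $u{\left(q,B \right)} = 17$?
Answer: $3310$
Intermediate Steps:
$D = \frac{9}{8}$ ($D = \left(- \frac{1}{8}\right) \left(-9\right) = \frac{9}{8} \approx 1.125$)
$F{\left(y \right)} = y$
$Q = - \frac{37}{4}$ ($Q = \left(-10\right) \frac{9}{8} + 2 = - \frac{45}{4} + 2 = - \frac{37}{4} \approx -9.25$)
$u{\left(-2,0 \right)} - 356 Q = 17 - -3293 = 17 + 3293 = 3310$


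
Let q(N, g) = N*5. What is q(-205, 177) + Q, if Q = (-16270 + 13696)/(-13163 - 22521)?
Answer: -1662433/1622 ≈ -1024.9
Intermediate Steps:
q(N, g) = 5*N
Q = 117/1622 (Q = -2574/(-35684) = -2574*(-1/35684) = 117/1622 ≈ 0.072133)
q(-205, 177) + Q = 5*(-205) + 117/1622 = -1025 + 117/1622 = -1662433/1622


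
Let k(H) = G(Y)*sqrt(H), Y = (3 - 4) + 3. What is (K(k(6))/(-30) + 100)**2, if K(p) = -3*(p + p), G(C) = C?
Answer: 250024/25 + 80*sqrt(6) ≈ 10197.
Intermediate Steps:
Y = 2 (Y = -1 + 3 = 2)
k(H) = 2*sqrt(H)
K(p) = -6*p
(K(k(6))/(-30) + 100)**2 = (-12*sqrt(6)/(-30) + 100)**2 = (-12*sqrt(6)*(-1/30) + 100)**2 = (2*sqrt(6)/5 + 100)**2 = (100 + 2*sqrt(6)/5)**2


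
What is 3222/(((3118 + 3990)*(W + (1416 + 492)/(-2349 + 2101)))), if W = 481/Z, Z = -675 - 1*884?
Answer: -77858019/1374447305 ≈ -0.056647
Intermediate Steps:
Z = -1559 (Z = -675 - 884 = -1559)
W = -481/1559 (W = 481/(-1559) = 481*(-1/1559) = -481/1559 ≈ -0.30853)
3222/(((3118 + 3990)*(W + (1416 + 492)/(-2349 + 2101)))) = 3222/(((3118 + 3990)*(-481/1559 + (1416 + 492)/(-2349 + 2101)))) = 3222/((7108*(-481/1559 + 1908/(-248)))) = 3222/((7108*(-481/1559 + 1908*(-1/248)))) = 3222/((7108*(-481/1559 - 477/62))) = 3222/((7108*(-773465/96658))) = 3222/(-2748894610/48329) = 3222*(-48329/2748894610) = -77858019/1374447305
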